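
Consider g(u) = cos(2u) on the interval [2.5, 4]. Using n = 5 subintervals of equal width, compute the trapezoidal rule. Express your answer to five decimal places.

0.94474

Δu = (4 − 2.5)/5 = 0.3.
g(2.5) ≈ 0.28366, g(2.8) ≈ 0.77557, g(3.1) ≈ 0.99654, g(3.4) ≈ 0.86940, g(3.7) ≈ 0.43855, g(4) ≈ -0.14550.
T_5 = (Δu/2)·[g(u_0) + 2g(u_1) + ... + 2g(u_{4}) + g(u_5)].
Sum ≈ 0.94474.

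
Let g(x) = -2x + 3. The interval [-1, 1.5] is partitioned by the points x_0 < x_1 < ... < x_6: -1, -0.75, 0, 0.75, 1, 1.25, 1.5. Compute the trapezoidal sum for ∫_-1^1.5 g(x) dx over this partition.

6.25

Subinterval widths: 0.25, 0.75, 0.75, 0.25, 0.25, 0.25.
g(-1) = 5, g(-0.75) = 4.5, g(0) = 3, g(0.75) = 1.5, g(1) = 1, g(1.25) = 0.5, g(1.5) = 0.
On each subinterval the trapezoid contributes (Δx_i/2)·[g(x_{i-1}) + g(x_i)].
Sum = 6.25.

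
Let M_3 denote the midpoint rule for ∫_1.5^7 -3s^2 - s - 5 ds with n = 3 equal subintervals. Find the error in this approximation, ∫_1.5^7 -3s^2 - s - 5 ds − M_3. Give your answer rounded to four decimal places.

-4.6215

Exact integral: ∫_1.5^7 f(s) ds = -390.5.
M_3 ≈ -385.878472.
Error ≈ -390.5 − (-385.878472) ≈ -4.6215.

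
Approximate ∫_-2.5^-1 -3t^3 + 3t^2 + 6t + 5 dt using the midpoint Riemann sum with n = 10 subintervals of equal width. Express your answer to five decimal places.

34.86914

Δt = (-1 − (-2.5))/10 = 0.15.
Midpoints: -2.425, -2.275, -2.125, -1.975, -1.825, -1.675, -1.525, -1.375, -1.225, -1.075.
f(-2.425) = 3255899/64000, f(-2.275) = 2700833/64000, f(-2.125) = 17707/512, f(-1.975) = 1789637/64000, f(-1.825) = 1425731/64000, f(-1.675) = 1117769/64000, f(-1.525) = 861863/64000, f(-1.375) = 5233/512, f(-1.225) = 490667/64000, f(-1.075) = 367601/64000.
Sum = Δt · [f(-2.425) + f(-2.275) + f(-2.125) + ...].
Sum ≈ 34.86914.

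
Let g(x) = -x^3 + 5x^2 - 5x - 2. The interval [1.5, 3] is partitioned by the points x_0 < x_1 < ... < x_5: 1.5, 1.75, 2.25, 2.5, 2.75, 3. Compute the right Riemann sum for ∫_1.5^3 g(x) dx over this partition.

Subinterval widths: 0.25, 0.5, 0.25, 0.25, 0.25.
Right endpoints: 1.75, 2.25, 2.5, 2.75, 3.
g(1.75) = -0.796875, g(2.25) = 0.671875, g(2.5) = 1.125, g(2.75) = 1.265625, g(3) = 1.
Sum = Σ Δx_i · g(x_i).
Sum = 0.984375.

0.984375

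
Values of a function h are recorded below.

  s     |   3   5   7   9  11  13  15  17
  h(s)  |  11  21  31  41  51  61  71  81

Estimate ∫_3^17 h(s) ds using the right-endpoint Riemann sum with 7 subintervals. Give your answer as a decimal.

Δs = 2.
Sum = 2·[21 + 31 + 41 + 51 + 61 + 71 + 81] = 714.

714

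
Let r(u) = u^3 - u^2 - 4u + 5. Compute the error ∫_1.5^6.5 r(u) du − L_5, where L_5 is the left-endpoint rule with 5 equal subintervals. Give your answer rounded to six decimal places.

Exact integral: ∫_1.5^6.5 r(u) du ≈ 299.58333333.
L_5 = 203.125.
Error ≈ 299.58333333 − 203.125 ≈ 96.458333.

96.458333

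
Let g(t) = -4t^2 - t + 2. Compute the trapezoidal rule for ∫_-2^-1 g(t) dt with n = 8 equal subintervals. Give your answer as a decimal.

-5.84375

Δt = (-1 − (-2))/8 = 0.125.
g(-2) = -12, g(-1.875) = -10.1875, g(-1.75) = -8.5, g(-1.625) = -6.9375, g(-1.5) = -5.5, g(-1.375) = -4.1875, g(-1.25) = -3, g(-1.125) = -1.9375, g(-1) = -1.
T_8 = (Δt/2)·[g(t_0) + 2g(t_1) + ... + 2g(t_{7}) + g(t_8)].
Sum = -5.84375.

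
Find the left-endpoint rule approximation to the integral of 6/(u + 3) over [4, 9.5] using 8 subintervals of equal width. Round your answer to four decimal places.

Δu = (9.5 − 4)/8 = 0.6875.
Left endpoints: 4, 4.6875, 5.375, 6.0625, 6.75, 7.4375, 8.125, 8.8125.
f(4) = 6/7, f(4.6875) = 32/41, f(5.375) = 48/67, f(6.0625) = 96/145, f(6.75) = 8/13, f(7.4375) = 96/167, f(8.125) = 48/89, f(8.8125) = 32/63.
Sum = Δu · [f(4) + f(4.6875) + f(5.375) + ...].
Sum ≈ 3.6119.

3.6119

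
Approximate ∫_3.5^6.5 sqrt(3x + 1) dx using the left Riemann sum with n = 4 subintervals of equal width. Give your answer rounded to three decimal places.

11.528

Δx = (6.5 − 3.5)/4 = 0.75.
Left endpoints: 3.5, 4.25, 5, 5.75.
f(3.5) ≈ 3.391, f(4.25) ≈ 3.708, f(5) ≈ 4.000, f(5.75) ≈ 4.272.
Sum = Δx · [f(3.5) + f(4.25) + f(5) + f(5.75)].
Sum ≈ 11.528.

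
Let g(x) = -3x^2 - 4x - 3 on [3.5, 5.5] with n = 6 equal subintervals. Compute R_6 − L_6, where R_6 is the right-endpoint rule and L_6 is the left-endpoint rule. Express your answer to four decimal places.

R_6 ≈ -175.944444.
L_6 ≈ -155.277778.
R_6 − L_6 ≈ -20.6667.

-20.6667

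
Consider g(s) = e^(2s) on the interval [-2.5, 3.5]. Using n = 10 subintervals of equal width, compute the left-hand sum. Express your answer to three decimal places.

283.596

Δs = (3.5 − (-2.5))/10 = 0.6.
Left endpoints: -2.5, -1.9, -1.3, -0.7, -0.1, 0.5, 1.1, 1.7, 2.3, 2.9.
g(-2.5) ≈ 0.007, g(-1.9) ≈ 0.022, g(-1.3) ≈ 0.074, g(-0.7) ≈ 0.247, g(-0.1) ≈ 0.819, g(0.5) ≈ 2.718, g(1.1) ≈ 9.025, g(1.7) ≈ 29.964, g(2.3) ≈ 99.484, g(2.9) ≈ 330.300.
Sum = Δs · [g(-2.5) + g(-1.9) + g(-1.3) + ...].
Sum ≈ 283.596.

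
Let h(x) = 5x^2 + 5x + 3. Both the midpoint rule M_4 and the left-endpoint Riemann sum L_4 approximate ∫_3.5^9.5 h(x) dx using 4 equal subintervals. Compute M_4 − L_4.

M_4 = 1564.875.
L_4 = 1266.75.
M_4 − L_4 = 298.125.

298.125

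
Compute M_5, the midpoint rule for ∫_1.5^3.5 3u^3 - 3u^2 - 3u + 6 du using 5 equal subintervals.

65.73

Δu = (3.5 − 1.5)/5 = 0.4.
Midpoints: 1.7, 2.1, 2.5, 2.9, 3.3.
f(1.7) = 6.969, f(2.1) = 14.253, f(2.5) = 26.625, f(2.9) = 45.237, f(3.3) = 71.241.
Sum = Δu · [f(1.7) + f(2.1) + f(2.5) + f(2.9) + f(3.3)].
Sum = 65.73.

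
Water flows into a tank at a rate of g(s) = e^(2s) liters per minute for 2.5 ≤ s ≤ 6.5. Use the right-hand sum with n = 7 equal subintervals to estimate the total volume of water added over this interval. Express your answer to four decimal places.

371054.5855

Δs = (6.5 − 2.5)/7 = 4/7.
Right endpoints: 43/14, 51/14, 59/14, 67/14, 75/14, 83/14, 6.5.
g(43/14) ≈ 465.3813, g(51/14) ≈ 1459.3031, g(59/14) ≈ 4575.9583, g(67/14) ≈ 14348.9001, g(75/14) ≈ 44994.0579, g(83/14) ≈ 141088.5318, g(6.5) ≈ 442413.3920.
Sum = Δs · [g(43/14) + g(51/14) + g(59/14) + ...].
Sum ≈ 371054.5855.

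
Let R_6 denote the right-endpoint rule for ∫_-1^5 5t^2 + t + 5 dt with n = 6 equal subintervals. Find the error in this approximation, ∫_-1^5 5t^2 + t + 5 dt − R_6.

-68

Exact integral: ∫_-1^5 f(t) dt = 252.
R_6 = 320.
Error = 252 − 320 = -68.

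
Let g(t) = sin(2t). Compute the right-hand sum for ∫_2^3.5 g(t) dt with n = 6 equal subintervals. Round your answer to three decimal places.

Δt = (3.5 − 2)/6 = 0.25.
Right endpoints: 2.25, 2.5, 2.75, 3, 3.25, 3.5.
g(2.25) ≈ -0.978, g(2.5) ≈ -0.959, g(2.75) ≈ -0.706, g(3) ≈ -0.279, g(3.25) ≈ 0.215, g(3.5) ≈ 0.657.
Sum = Δt · [g(2.25) + g(2.5) + g(2.75) + ...].
Sum ≈ -0.512.

-0.512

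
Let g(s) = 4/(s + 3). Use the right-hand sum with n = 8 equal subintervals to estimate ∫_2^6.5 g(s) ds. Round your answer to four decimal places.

2.4639

Δs = (6.5 − 2)/8 = 0.5625.
Right endpoints: 2.5625, 3.125, 3.6875, 4.25, 4.8125, 5.375, 5.9375, 6.5.
g(2.5625) = 64/89, g(3.125) = 32/49, g(3.6875) = 64/107, g(4.25) = 16/29, g(4.8125) = 0.512, g(5.375) = 32/67, g(5.9375) = 64/143, g(6.5) = 8/19.
Sum = Δs · [g(2.5625) + g(3.125) + g(3.6875) + ...].
Sum ≈ 2.4639.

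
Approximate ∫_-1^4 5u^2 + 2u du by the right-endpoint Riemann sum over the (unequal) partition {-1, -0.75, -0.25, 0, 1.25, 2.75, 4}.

188.09375

Subinterval widths: 0.25, 0.5, 0.25, 1.25, 1.5, 1.25.
Right endpoints: -0.75, -0.25, 0, 1.25, 2.75, 4.
f(-0.75) = 1.3125, f(-0.25) = -0.1875, f(0) = 0, f(1.25) = 10.3125, f(2.75) = 43.3125, f(4) = 88.
Sum = Σ Δu_i · f(u_i).
Sum = 188.09375.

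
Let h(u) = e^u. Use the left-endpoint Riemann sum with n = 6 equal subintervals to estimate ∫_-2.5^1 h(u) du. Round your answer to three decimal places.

Δu = (1 − (-2.5))/6 = 7/12.
Left endpoints: -2.5, -23/12, -4/3, -0.75, -1/6, 5/12.
h(-2.5) ≈ 0.082, h(-23/12) ≈ 0.147, h(-4/3) ≈ 0.264, h(-0.75) ≈ 0.472, h(-1/6) ≈ 0.846, h(5/12) ≈ 1.517.
Sum = Δu · [h(-2.5) + h(-23/12) + h(-4/3) + ...].
Sum ≈ 1.942.

1.942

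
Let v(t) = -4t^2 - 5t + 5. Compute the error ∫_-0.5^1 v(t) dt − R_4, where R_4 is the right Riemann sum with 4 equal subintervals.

2.109375

Exact integral: ∫_-0.5^1 v(t) dt = 4.125.
R_4 = 2.015625.
Error = 4.125 − 2.015625 = 2.109375.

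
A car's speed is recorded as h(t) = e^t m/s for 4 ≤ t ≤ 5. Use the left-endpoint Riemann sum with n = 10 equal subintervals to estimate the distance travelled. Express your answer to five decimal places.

89.20242

Δt = (5 − 4)/10 = 0.1.
Left endpoints: 4, 4.1, 4.2, 4.3, 4.4, 4.5, 4.6, 4.7, 4.8, 4.9.
h(4) ≈ 54.59815, h(4.1) ≈ 60.34029, h(4.2) ≈ 66.68633, h(4.3) ≈ 73.69979, h(4.4) ≈ 81.45087, h(4.5) ≈ 90.01713, h(4.6) ≈ 99.48432, h(4.7) ≈ 109.94717, h(4.8) ≈ 121.51042, h(4.9) ≈ 134.28978.
Sum = Δt · [h(4) + h(4.1) + h(4.2) + ...].
Sum ≈ 89.20242.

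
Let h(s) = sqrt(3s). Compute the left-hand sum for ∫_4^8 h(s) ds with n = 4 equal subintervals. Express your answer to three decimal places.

16.162

Δs = (8 − 4)/4 = 1.
Left endpoints: 4, 5, 6, 7.
h(4) ≈ 3.464, h(5) ≈ 3.873, h(6) ≈ 4.243, h(7) ≈ 4.583.
Sum = Δs · [h(4) + h(5) + h(6) + h(7)].
Sum ≈ 16.162.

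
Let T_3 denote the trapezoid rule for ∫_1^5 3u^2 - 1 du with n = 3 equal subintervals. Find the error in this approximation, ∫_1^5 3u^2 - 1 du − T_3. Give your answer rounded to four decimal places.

-3.5556

Exact integral: ∫_1^5 f(u) du = 120.
T_3 ≈ 123.555556.
Error ≈ 120 − 123.555556 ≈ -3.5556.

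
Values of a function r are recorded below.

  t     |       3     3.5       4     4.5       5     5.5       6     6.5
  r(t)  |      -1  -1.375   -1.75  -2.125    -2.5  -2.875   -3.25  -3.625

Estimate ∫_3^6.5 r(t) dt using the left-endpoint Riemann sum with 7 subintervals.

-7.4375

Δt = 0.5.
Sum = 0.5·[(-1) + (-1.375) + (-1.75) + (-2.125) + (-2.5) + (-2.875) + (-3.25)] = -7.4375.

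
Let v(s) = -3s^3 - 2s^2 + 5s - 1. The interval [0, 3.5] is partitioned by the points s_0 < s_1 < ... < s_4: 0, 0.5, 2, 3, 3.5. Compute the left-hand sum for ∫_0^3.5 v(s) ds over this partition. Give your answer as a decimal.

Subinterval widths: 0.5, 1.5, 1, 0.5.
Left endpoints: 0, 0.5, 2, 3.
v(0) = -1, v(0.5) = 0.625, v(2) = -23, v(3) = -85.
Sum = Σ Δs_i · v(s_i).
Sum = -65.0625.

-65.0625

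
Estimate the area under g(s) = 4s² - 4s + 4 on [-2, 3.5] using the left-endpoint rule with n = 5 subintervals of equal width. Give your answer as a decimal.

71.72

Δs = (3.5 − (-2))/5 = 1.1.
Left endpoints: -2, -0.9, 0.2, 1.3, 2.4.
g(-2) = 28, g(-0.9) = 10.84, g(0.2) = 3.36, g(1.3) = 5.56, g(2.4) = 17.44.
Sum = Δs · [g(-2) + g(-0.9) + g(0.2) + g(1.3) + g(2.4)].
Sum = 71.72.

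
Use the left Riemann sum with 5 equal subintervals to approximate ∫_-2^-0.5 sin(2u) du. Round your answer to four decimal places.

Δu = (-0.5 − (-2))/5 = 0.3.
Left endpoints: -2, -1.7, -1.4, -1.1, -0.8.
f(-2) ≈ 0.7568, f(-1.7) ≈ 0.2555, f(-1.4) ≈ -0.3350, f(-1.1) ≈ -0.8085, f(-0.8) ≈ -0.9996.
Sum = Δu · [f(-2) + f(-1.7) + f(-1.4) + f(-1.1) + f(-0.8)].
Sum ≈ -0.3392.

-0.3392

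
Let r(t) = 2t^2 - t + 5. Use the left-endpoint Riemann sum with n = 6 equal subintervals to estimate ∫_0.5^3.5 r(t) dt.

Δt = (3.5 − 0.5)/6 = 0.5.
Left endpoints: 0.5, 1, 1.5, 2, 2.5, 3.
r(0.5) = 5, r(1) = 6, r(1.5) = 8, r(2) = 11, r(2.5) = 15, r(3) = 20.
Sum = Δt · [r(0.5) + r(1) + r(1.5) + ...].
Sum = 32.5.

32.5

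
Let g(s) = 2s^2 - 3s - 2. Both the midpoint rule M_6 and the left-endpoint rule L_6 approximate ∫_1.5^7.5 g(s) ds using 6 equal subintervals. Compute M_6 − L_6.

42

M_6 = 185.
L_6 = 143.
M_6 − L_6 = 42.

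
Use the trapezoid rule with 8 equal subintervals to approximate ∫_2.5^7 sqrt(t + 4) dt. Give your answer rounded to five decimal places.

13.27284

Δt = (7 − 2.5)/8 = 0.5625.
f(2.5) ≈ 2.54951, f(3.0625) ≈ 2.65754, f(3.625) ≈ 2.76134, f(4.1875) ≈ 2.86138, f(4.75) ≈ 2.95804, f(5.3125) ≈ 3.05164, f(5.875) ≈ 3.14245, f(6.4375) ≈ 3.23071, f(7) ≈ 3.31662.
T_8 = (Δt/2)·[f(t_0) + 2f(t_1) + ... + 2f(t_{7}) + f(t_8)].
Sum ≈ 13.27284.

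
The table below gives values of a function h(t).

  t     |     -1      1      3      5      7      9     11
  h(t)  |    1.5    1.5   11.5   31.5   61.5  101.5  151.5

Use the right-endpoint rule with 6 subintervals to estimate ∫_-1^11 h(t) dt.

Δt = 2.
Sum = 2·[1.5 + 11.5 + 31.5 + 61.5 + 101.5 + 151.5] = 718.

718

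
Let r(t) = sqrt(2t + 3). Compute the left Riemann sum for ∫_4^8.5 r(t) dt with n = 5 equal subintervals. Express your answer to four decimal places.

17.1280

Δt = (8.5 − 4)/5 = 0.9.
Left endpoints: 4, 4.9, 5.8, 6.7, 7.6.
r(4) ≈ 3.3166, r(4.9) ≈ 3.5777, r(5.8) ≈ 3.8210, r(6.7) ≈ 4.0497, r(7.6) ≈ 4.2661.
Sum = Δt · [r(4) + r(4.9) + r(5.8) + r(6.7) + r(7.6)].
Sum ≈ 17.1280.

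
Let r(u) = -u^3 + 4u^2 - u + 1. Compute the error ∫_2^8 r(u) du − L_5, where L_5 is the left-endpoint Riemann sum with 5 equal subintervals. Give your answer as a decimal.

-146.16

Exact integral: ∫_2^8 r(u) du = -372.
L_5 = -225.84.
Error = -372 − (-225.84) = -146.16.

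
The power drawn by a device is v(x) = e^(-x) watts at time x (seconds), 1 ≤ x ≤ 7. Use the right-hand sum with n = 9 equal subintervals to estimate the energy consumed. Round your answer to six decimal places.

Δx = (7 − 1)/9 = 2/3.
Right endpoints: 5/3, 7/3, 3, 11/3, 13/3, 5, 17/3, 19/3, 7.
v(5/3) ≈ 0.188876, v(7/3) ≈ 0.096972, v(3) ≈ 0.049787, v(11/3) ≈ 0.025562, v(13/3) ≈ 0.013124, v(5) ≈ 0.006738, v(17/3) ≈ 0.003459, v(19/3) ≈ 0.001776, v(7) ≈ 0.000912.
Sum = Δx · [v(5/3) + v(7/3) + v(3) + ...].
Sum ≈ 0.258137.

0.258137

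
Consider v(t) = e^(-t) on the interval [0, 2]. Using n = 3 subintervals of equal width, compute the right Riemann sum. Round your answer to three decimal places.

0.608

Δt = (2 − 0)/3 = 2/3.
Right endpoints: 2/3, 4/3, 2.
v(2/3) ≈ 0.513, v(4/3) ≈ 0.264, v(2) ≈ 0.135.
Sum = Δt · [v(2/3) + v(4/3) + v(2)].
Sum ≈ 0.608.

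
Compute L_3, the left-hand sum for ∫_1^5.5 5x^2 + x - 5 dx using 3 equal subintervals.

Δx = (5.5 − 1)/3 = 1.5.
Left endpoints: 1, 2.5, 4.
f(1) = 1, f(2.5) = 28.75, f(4) = 79.
Sum = Δx · [f(1) + f(2.5) + f(4)].
Sum = 163.125.

163.125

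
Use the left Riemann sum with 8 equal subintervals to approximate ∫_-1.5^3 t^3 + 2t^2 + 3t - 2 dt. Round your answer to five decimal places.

25.23120

Δt = (3 − (-1.5))/8 = 0.5625.
Left endpoints: -1.5, -0.9375, -0.375, 0.1875, 0.75, 1.3125, 1.875, 2.4375.
f(-1.5) = -5.375, f(-0.9375) = -15887/4096, f(-0.375) = -1483/512, f(0.1875) = -5573/4096, f(0.75) = 1.796875, f(1.3125) = 31309/4096, f(1.875) = 8831/512, f(2.4375) = 129751/4096.
Sum = Δt · [f(-1.5) + f(-0.9375) + f(-0.375) + ...].
Sum ≈ 25.23120.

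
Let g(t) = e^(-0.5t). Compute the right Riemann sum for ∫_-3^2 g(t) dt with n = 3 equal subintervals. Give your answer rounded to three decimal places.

5.270

Δt = (2 − (-3))/3 = 5/3.
Right endpoints: -4/3, 1/3, 2.
g(-4/3) ≈ 1.948, g(1/3) ≈ 0.846, g(2) ≈ 0.368.
Sum = Δt · [g(-4/3) + g(1/3) + g(2)].
Sum ≈ 5.270.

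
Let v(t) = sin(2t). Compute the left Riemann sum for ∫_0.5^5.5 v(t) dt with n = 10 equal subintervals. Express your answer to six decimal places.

Δt = (5.5 − 0.5)/10 = 0.5.
Left endpoints: 0.5, 1, 1.5, 2, 2.5, 3, 3.5, 4, 4.5, 5.
v(0.5) ≈ 0.841471, v(1) ≈ 0.909297, v(1.5) ≈ 0.141120, v(2) ≈ -0.756802, v(2.5) ≈ -0.958924, v(3) ≈ -0.279415, v(3.5) ≈ 0.656987, v(4) ≈ 0.989358, v(4.5) ≈ 0.412118, v(5) ≈ -0.544021.
Sum = Δt · [v(0.5) + v(1) + v(1.5) + ...].
Sum ≈ 0.705594.

0.705594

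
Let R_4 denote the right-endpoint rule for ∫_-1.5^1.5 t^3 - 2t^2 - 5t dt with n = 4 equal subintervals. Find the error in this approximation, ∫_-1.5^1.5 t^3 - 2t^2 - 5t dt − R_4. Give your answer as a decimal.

3.65625

Exact integral: ∫_-1.5^1.5 f(t) dt = -4.5.
R_4 = -8.15625.
Error = -4.5 − (-8.15625) = 3.65625.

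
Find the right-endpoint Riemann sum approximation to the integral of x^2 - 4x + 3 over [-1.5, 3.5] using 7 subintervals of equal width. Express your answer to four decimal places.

7.2704

Δx = (3.5 − (-1.5))/7 = 5/7.
Right endpoints: -11/14, -1/14, 9/14, 19/14, 29/14, 39/14, 3.5.
f(-11/14) = 1325/196, f(-1/14) = 645/196, f(9/14) = 165/196, f(19/14) = -115/196, f(29/14) = -195/196, f(39/14) = -75/196, f(3.5) = 1.25.
Sum = Δx · [f(-11/14) + f(-1/14) + f(9/14) + ...].
Sum ≈ 7.2704.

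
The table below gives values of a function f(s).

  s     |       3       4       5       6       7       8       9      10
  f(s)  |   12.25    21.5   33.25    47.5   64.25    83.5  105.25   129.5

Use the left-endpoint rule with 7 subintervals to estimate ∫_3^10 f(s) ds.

Δs = 1.
Sum = 1·[12.25 + 21.5 + 33.25 + 47.5 + 64.25 + 83.5 + 105.25] = 367.5.

367.5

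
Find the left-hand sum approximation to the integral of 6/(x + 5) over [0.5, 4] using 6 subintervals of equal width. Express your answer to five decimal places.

Δx = (4 − 0.5)/6 = 7/12.
Left endpoints: 0.5, 13/12, 5/3, 2.25, 17/6, 41/12.
f(0.5) = 12/11, f(13/12) = 72/73, f(5/3) = 0.9, f(2.25) = 24/29, f(17/6) = 36/47, f(41/12) = 72/101.
Sum = Δx · [f(0.5) + f(13/12) + f(5/3) + ...].
Sum ≈ 3.08211.

3.08211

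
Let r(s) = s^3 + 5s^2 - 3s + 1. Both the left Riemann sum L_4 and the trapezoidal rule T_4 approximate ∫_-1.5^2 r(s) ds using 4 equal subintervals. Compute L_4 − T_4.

L_4 ≈ 20.9248047.
T_4 ≈ 25.1357422.
L_4 − T_4 = -4.2109375.

-4.2109375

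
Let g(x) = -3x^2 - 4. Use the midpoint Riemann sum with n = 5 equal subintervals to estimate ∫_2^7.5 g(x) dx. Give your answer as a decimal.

Δx = (7.5 − 2)/5 = 1.1.
Midpoints: 2.55, 3.65, 4.75, 5.85, 6.95.
g(2.55) = -23.5075, g(3.65) = -43.9675, g(4.75) = -71.6875, g(5.85) = -106.6675, g(6.95) = -148.9075.
Sum = Δx · [g(2.55) + g(3.65) + g(4.75) + g(5.85) + g(6.95)].
Sum = -434.21125.

-434.21125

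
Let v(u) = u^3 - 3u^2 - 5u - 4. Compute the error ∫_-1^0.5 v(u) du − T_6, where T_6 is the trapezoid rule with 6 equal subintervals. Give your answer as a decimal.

0.05859375

Exact integral: ∫_-1^0.5 v(u) du = -5.484375.
T_6 = -5.54296875.
Error = -5.484375 − (-5.54296875) = 0.05859375.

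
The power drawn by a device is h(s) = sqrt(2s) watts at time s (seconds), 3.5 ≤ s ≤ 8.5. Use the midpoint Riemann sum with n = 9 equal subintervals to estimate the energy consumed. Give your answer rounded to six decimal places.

Δs = (8.5 − 3.5)/9 = 5/9.
Midpoints: 34/9, 13/3, 44/9, 49/9, 6, 59/9, 64/9, 23/3, 74/9.
h(34/9) ≈ 2.748737, h(13/3) ≈ 2.943920, h(44/9) ≈ 3.126944, h(49/9) ≈ 3.299832, h(6) ≈ 3.464102, h(59/9) ≈ 3.620927, h(64/9) ≈ 3.771236, h(23/3) ≈ 3.915780, h(74/9) ≈ 4.055175.
Sum = Δs · [h(34/9) + h(13/3) + h(44/9) + ...].
Sum ≈ 17.192585.

17.192585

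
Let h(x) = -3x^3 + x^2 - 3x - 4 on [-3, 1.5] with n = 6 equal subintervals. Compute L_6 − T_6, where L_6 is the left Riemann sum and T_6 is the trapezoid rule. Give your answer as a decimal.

41.765625

L_6 = 104.23828125.
T_6 = 62.47265625.
L_6 − T_6 = 41.765625.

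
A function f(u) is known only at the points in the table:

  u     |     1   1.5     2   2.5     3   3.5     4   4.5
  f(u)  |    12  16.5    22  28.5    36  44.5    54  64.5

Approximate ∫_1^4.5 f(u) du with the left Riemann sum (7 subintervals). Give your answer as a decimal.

106.75

Δu = 0.5.
Sum = 0.5·[12 + 16.5 + 22 + 28.5 + 36 + 44.5 + 54] = 106.75.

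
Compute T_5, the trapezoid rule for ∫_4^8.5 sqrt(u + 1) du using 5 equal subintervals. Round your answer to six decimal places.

Δu = (8.5 − 4)/5 = 0.9.
f(4) ≈ 2.236068, f(4.9) ≈ 2.428992, f(5.8) ≈ 2.607681, f(6.7) ≈ 2.774887, f(7.6) ≈ 2.932576, f(8.5) ≈ 3.082207.
T_5 = (Δu/2)·[f(u_0) + 2f(u_1) + ... + 2f(u_{4}) + f(u_5)].
Sum ≈ 12.062946.

12.062946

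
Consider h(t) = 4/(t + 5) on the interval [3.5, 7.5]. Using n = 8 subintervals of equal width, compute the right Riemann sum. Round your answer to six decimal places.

1.505623

Δt = (7.5 − 3.5)/8 = 0.5.
Right endpoints: 4, 4.5, 5, 5.5, 6, 6.5, 7, 7.5.
h(4) = 4/9, h(4.5) = 8/19, h(5) = 0.4, h(5.5) = 8/21, h(6) = 4/11, h(6.5) = 8/23, h(7) = 1/3, h(7.5) = 0.32.
Sum = Δt · [h(4) + h(4.5) + h(5) + ...].
Sum ≈ 1.505623.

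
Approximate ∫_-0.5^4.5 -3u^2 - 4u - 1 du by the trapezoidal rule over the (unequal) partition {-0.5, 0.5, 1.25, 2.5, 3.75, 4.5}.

Subinterval widths: 1, 0.75, 1.25, 1.25, 0.75.
f(-0.5) = 0.25, f(0.5) = -3.75, f(1.25) = -10.6875, f(2.5) = -29.75, f(3.75) = -58.1875, f(4.5) = -79.75.
On each subinterval the trapezoid contributes (Δu_i/2)·[f(u_{i-1}) + f(u_i)].
Sum = -139.125.

-139.125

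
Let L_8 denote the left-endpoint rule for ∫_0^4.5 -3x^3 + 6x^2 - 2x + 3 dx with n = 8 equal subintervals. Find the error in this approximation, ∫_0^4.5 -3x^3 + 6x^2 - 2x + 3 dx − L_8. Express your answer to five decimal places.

-41.86450

Exact integral: ∫_0^4.5 f(x) dx = -132.046875.
L_8 ≈ -90.1823730.
Error ≈ -132.046875 − (-90.1823730) ≈ -41.86450.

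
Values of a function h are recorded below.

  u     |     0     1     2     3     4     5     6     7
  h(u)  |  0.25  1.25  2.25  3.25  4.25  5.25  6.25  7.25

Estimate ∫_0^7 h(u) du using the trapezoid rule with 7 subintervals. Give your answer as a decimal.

26.25

Δu = 1.
T_7 = (1/2)·[0.25 + 2·1.25 + 2·2.25 + 2·3.25 + 2·4.25 + 2·5.25 + 2·6.25 + 7.25] = 26.25.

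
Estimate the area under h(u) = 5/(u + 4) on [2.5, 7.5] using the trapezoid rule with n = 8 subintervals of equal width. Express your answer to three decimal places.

Δu = (7.5 − 2.5)/8 = 0.625.
h(2.5) = 10/13, h(3.125) = 40/57, h(3.75) = 20/31, h(4.375) = 40/67, h(5) = 5/9, h(5.625) = 40/77, h(6.25) = 20/41, h(6.875) = 40/87, h(7.5) = 10/23.
T_8 = (Δu/2)·[h(u_0) + 2h(u_1) + ... + 2h(u_{7}) + h(u_8)].
Sum ≈ 2.855.

2.855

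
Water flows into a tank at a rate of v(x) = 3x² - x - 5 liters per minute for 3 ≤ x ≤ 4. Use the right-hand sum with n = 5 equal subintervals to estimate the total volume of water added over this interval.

Δx = (4 − 3)/5 = 0.2.
Right endpoints: 3.2, 3.4, 3.6, 3.8, 4.
v(3.2) = 22.52, v(3.4) = 26.28, v(3.6) = 30.28, v(3.8) = 34.52, v(4) = 39.
Sum = Δx · [v(3.2) + v(3.4) + v(3.6) + v(3.8) + v(4)].
Sum = 30.52.

30.52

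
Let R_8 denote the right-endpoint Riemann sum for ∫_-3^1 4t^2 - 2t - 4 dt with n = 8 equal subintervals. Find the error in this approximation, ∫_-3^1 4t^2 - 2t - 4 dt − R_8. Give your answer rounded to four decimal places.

Exact integral: ∫_-3^1 f(t) dt ≈ 29.333333.
R_8 = 20.
Error ≈ 29.333333 − 20 ≈ 9.3333.

9.3333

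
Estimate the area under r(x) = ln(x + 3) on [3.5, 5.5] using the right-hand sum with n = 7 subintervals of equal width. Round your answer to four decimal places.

4.0619

Δx = (5.5 − 3.5)/7 = 2/7.
Right endpoints: 53/14, 57/14, 61/14, 65/14, 69/14, 73/14, 5.5.
r(53/14) ≈ 1.9148, r(57/14) ≈ 1.9561, r(61/14) ≈ 1.9957, r(65/14) ≈ 2.0338, r(69/14) ≈ 2.0705, r(73/14) ≈ 2.1059, r(5.5) ≈ 2.1401.
Sum = Δx · [r(53/14) + r(57/14) + r(61/14) + ...].
Sum ≈ 4.0619.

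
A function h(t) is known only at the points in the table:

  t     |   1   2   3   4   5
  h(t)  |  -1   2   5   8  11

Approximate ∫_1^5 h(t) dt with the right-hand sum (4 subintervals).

26

Δt = 1.
Sum = 1·[2 + 5 + 8 + 11] = 26.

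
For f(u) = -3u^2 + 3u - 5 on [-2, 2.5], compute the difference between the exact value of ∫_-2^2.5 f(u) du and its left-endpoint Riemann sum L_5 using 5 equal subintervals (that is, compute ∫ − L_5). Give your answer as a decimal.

4.86

Exact integral: ∫_-2^2.5 f(u) du = -42.75.
L_5 = -47.61.
Error = -42.75 − (-47.61) = 4.86.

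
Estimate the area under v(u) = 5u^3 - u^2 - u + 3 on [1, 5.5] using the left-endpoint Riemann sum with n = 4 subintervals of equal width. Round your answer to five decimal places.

Δu = (5.5 − 1)/4 = 1.125.
Left endpoints: 1, 2.125, 3.25, 4.375.
v(1) = 6, v(2.125) = 22701/512, v(3.25) = 160.828125, v(4.375) = 203871/512.
Sum = Δu · [v(1) + v(2.125) + v(3.25) + v(4.375)].
Sum ≈ 685.52051.

685.52051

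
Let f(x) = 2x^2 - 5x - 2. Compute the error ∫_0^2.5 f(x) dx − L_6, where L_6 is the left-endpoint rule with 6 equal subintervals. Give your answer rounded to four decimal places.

Exact integral: ∫_0^2.5 f(x) dx ≈ -10.208333.
L_6 ≈ -10.063657.
Error ≈ -10.208333 − (-10.063657) ≈ -0.1447.

-0.1447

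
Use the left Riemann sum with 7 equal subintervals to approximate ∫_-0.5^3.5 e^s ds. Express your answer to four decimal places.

Δs = (3.5 − (-0.5))/7 = 4/7.
Left endpoints: -0.5, 1/14, 9/14, 17/14, 25/14, 33/14, 41/14.
f(-0.5) ≈ 0.6065, f(1/14) ≈ 1.0740, f(9/14) ≈ 1.9019, f(17/14) ≈ 3.3679, f(25/14) ≈ 5.9638, f(33/14) ≈ 10.5607, f(41/14) ≈ 18.7009.
Sum = Δs · [f(-0.5) + f(1/14) + f(9/14) + ...].
Sum ≈ 24.1005.

24.1005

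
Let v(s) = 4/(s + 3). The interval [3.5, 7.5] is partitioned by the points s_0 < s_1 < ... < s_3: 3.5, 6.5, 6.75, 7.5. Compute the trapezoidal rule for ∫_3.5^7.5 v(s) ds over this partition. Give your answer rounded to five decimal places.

Subinterval widths: 3, 0.25, 0.75.
v(3.5) = 8/13, v(6.5) = 8/19, v(6.75) = 16/39, v(7.5) = 8/21.
On each subinterval the trapezoid contributes (Δs_i/2)·[v(s_{i-1}) + v(s_i)].
Sum ≈ 1.95527.

1.95527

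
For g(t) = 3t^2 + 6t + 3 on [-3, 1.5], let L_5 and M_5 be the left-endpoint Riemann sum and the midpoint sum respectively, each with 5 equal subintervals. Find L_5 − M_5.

-0.30375

L_5 = 22.41.
M_5 = 22.71375.
L_5 − M_5 = -0.30375.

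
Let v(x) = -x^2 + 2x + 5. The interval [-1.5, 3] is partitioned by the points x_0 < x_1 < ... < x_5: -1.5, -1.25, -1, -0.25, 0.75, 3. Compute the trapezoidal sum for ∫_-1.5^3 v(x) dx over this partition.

16.984375

Subinterval widths: 0.25, 0.25, 0.75, 1, 2.25.
v(-1.5) = -0.25, v(-1.25) = 0.9375, v(-1) = 2, v(-0.25) = 4.4375, v(0.75) = 5.9375, v(3) = 2.
On each subinterval the trapezoid contributes (Δx_i/2)·[v(x_{i-1}) + v(x_i)].
Sum = 16.984375.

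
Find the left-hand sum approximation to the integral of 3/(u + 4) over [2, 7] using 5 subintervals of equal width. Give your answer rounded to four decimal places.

Δu = (7 − 2)/5 = 1.
Left endpoints: 2, 3, 4, 5, 6.
f(2) = 0.5, f(3) = 3/7, f(4) = 0.375, f(5) = 1/3, f(6) = 0.3.
Sum = Δu · [f(2) + f(3) + f(4) + f(5) + f(6)].
Sum ≈ 1.9369.

1.9369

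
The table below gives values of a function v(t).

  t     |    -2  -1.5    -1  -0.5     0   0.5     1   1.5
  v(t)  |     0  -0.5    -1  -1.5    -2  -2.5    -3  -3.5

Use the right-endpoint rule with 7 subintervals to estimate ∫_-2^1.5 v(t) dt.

-7

Δt = 0.5.
Sum = 0.5·[(-0.5) + (-1) + (-1.5) + (-2) + (-2.5) + (-3) + (-3.5)] = -7.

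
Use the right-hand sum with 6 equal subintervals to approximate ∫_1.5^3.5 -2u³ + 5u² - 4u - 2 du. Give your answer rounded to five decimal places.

-37.20370

Δu = (3.5 − 1.5)/6 = 1/3.
Right endpoints: 11/6, 13/6, 2.5, 17/6, 19/6, 3.5.
f(11/6) = -131/27, f(13/6) = -407/54, f(2.5) = -12, f(17/6) = -1009/54, f(19/6) = -757/27, f(3.5) = -40.5.
Sum = Δu · [f(11/6) + f(13/6) + f(2.5) + ...].
Sum ≈ -37.20370.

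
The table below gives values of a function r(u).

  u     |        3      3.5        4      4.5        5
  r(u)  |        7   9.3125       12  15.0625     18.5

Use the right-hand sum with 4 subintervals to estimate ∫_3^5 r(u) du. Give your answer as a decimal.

Δu = 0.5.
Sum = 0.5·[9.3125 + 12 + 15.0625 + 18.5] = 27.4375.

27.4375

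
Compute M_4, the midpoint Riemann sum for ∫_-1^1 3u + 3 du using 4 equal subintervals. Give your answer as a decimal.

Δu = (1 − (-1))/4 = 0.5.
Midpoints: -0.75, -0.25, 0.25, 0.75.
f(-0.75) = 0.75, f(-0.25) = 2.25, f(0.25) = 3.75, f(0.75) = 5.25.
Sum = Δu · [f(-0.75) + f(-0.25) + f(0.25) + f(0.75)].
Sum = 6.

6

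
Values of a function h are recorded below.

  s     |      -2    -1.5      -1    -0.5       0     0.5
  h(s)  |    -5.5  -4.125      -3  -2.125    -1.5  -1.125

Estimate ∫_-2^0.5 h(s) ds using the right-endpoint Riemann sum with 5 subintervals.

-5.9375

Δs = 0.5.
Sum = 0.5·[(-4.125) + (-3) + (-2.125) + (-1.5) + (-1.125)] = -5.9375.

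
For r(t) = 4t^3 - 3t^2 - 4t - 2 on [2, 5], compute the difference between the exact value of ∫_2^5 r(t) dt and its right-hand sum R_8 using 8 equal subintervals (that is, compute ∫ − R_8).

-76.4296875

Exact integral: ∫_2^5 r(t) dt = 444.
R_8 = 520.4296875.
Error = 444 − 520.4296875 = -76.4296875.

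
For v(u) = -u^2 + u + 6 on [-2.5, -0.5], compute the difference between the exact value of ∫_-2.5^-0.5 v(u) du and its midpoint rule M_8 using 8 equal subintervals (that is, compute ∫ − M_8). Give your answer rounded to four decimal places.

Exact integral: ∫_-2.5^-0.5 v(u) du ≈ 3.833333.
M_8 = 3.84375.
Error ≈ 3.833333 − 3.84375 ≈ -0.0104.

-0.0104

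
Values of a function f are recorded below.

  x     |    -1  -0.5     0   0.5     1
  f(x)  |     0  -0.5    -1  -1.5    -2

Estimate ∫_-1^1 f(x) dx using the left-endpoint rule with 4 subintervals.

Δx = 0.5.
Sum = 0.5·[0 + (-0.5) + (-1) + (-1.5)] = -1.5.

-1.5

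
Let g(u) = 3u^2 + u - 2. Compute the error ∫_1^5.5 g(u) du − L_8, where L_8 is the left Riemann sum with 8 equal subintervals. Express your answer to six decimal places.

25.233398

Exact integral: ∫_1^5.5 g(u) du = 171.
L_8 ≈ 145.76660156.
Error ≈ 171 − 145.76660156 ≈ 25.233398.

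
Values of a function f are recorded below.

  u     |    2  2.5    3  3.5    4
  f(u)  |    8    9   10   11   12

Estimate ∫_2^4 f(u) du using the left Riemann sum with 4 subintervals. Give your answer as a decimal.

19

Δu = 0.5.
Sum = 0.5·[8 + 9 + 10 + 11] = 19.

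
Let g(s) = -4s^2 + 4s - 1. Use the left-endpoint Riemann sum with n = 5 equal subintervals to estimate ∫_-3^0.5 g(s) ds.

Δs = (0.5 − (-3))/5 = 0.7.
Left endpoints: -3, -2.3, -1.6, -0.9, -0.2.
g(-3) = -49, g(-2.3) = -31.36, g(-1.6) = -17.64, g(-0.9) = -7.84, g(-0.2) = -1.96.
Sum = Δs · [g(-3) + g(-2.3) + g(-1.6) + g(-0.9) + g(-0.2)].
Sum = -75.46.

-75.46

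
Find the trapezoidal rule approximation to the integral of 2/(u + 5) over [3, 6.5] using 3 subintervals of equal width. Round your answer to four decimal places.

Δu = (6.5 − 3)/3 = 7/6.
f(3) = 0.25, f(25/6) = 12/55, f(16/3) = 6/31, f(6.5) = 4/23.
T_3 = (Δu/2)·[f(u_0) + 2f(u_1) + 2f(u_2) + f(u_3)].
Sum ≈ 0.7276.

0.7276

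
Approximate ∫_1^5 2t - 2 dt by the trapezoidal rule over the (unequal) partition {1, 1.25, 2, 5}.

16

Subinterval widths: 0.25, 0.75, 3.
f(1) = 0, f(1.25) = 0.5, f(2) = 2, f(5) = 8.
On each subinterval the trapezoid contributes (Δt_i/2)·[f(t_{i-1}) + f(t_i)].
Sum = 16.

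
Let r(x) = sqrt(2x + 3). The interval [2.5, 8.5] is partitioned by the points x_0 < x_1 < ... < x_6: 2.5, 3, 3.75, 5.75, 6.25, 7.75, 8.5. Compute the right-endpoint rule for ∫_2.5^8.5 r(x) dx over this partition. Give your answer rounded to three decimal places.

23.320

Subinterval widths: 0.5, 0.75, 2, 0.5, 1.5, 0.75.
Right endpoints: 3, 3.75, 5.75, 6.25, 7.75, 8.5.
r(3) ≈ 3.000, r(3.75) ≈ 3.240, r(5.75) ≈ 3.808, r(6.25) ≈ 3.937, r(7.75) ≈ 4.301, r(8.5) ≈ 4.472.
Sum = Σ Δx_i · r(x_i).
Sum ≈ 23.320.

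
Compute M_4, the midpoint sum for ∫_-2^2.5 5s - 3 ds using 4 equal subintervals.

-7.875

Δs = (2.5 − (-2))/4 = 1.125.
Midpoints: -1.4375, -0.3125, 0.8125, 1.9375.
f(-1.4375) = -10.1875, f(-0.3125) = -4.5625, f(0.8125) = 1.0625, f(1.9375) = 6.6875.
Sum = Δs · [f(-1.4375) + f(-0.3125) + f(0.8125) + f(1.9375)].
Sum = -7.875.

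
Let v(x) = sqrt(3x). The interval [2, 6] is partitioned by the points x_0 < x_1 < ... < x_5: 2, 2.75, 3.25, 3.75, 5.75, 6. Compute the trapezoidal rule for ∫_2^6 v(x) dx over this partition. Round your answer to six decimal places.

Subinterval widths: 0.75, 0.5, 0.5, 2, 0.25.
v(2) ≈ 2.449490, v(2.75) ≈ 2.872281, v(3.25) ≈ 3.122499, v(3.75) ≈ 3.354102, v(5.75) ≈ 4.153312, v(6) ≈ 4.242641.
On each subinterval the trapezoid contributes (Δx_i/2)·[v(x_{i-1}) + v(x_i)].
Sum ≈ 13.670417.

13.670417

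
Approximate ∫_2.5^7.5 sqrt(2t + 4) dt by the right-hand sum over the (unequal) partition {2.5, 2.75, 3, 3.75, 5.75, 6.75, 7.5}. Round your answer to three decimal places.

Subinterval widths: 0.25, 0.25, 0.75, 2, 1, 0.75.
Right endpoints: 2.75, 3, 3.75, 5.75, 6.75, 7.5.
f(2.75) ≈ 3.082, f(3) ≈ 3.162, f(3.75) ≈ 3.391, f(5.75) ≈ 3.937, f(6.75) ≈ 4.183, f(7.5) ≈ 4.359.
Sum = Σ Δt_i · f(t_i).
Sum ≈ 19.431.

19.431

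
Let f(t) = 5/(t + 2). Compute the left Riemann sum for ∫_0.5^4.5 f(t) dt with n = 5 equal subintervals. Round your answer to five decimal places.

5.30581

Δt = (4.5 − 0.5)/5 = 0.8.
Left endpoints: 0.5, 1.3, 2.1, 2.9, 3.7.
f(0.5) = 2, f(1.3) = 50/33, f(2.1) = 50/41, f(2.9) = 50/49, f(3.7) = 50/57.
Sum = Δt · [f(0.5) + f(1.3) + f(2.1) + f(2.9) + f(3.7)].
Sum ≈ 5.30581.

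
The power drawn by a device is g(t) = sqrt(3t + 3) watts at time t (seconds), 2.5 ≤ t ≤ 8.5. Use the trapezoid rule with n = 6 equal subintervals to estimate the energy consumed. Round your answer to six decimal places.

Δt = (8.5 − 2.5)/6 = 1.
g(2.5) ≈ 3.240370, g(3.5) ≈ 3.674235, g(4.5) ≈ 4.062019, g(5.5) ≈ 4.415880, g(6.5) ≈ 4.743416, g(7.5) ≈ 5.049752, g(8.5) ≈ 5.338539.
T_6 = (Δt/2)·[g(t_0) + 2g(t_1) + ... + 2g(t_{5}) + g(t_6)].
Sum ≈ 26.234758.

26.234758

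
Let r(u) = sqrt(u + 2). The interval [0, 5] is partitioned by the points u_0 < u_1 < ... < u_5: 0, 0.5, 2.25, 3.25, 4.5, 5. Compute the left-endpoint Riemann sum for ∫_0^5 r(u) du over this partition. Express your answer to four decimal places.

Subinterval widths: 0.5, 1.75, 1, 1.25, 0.5.
Left endpoints: 0, 0.5, 2.25, 3.25, 4.5.
r(0) ≈ 1.4142, r(0.5) ≈ 1.5811, r(2.25) ≈ 2.0616, r(3.25) ≈ 2.2913, r(4.5) ≈ 2.5495.
Sum = Σ Δu_i · r(u_i).
Sum ≈ 9.6745.

9.6745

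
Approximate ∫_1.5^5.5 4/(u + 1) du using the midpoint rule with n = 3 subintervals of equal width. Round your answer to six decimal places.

3.783681

Δu = (5.5 − 1.5)/3 = 4/3.
Midpoints: 13/6, 3.5, 29/6.
f(13/6) = 24/19, f(3.5) = 8/9, f(29/6) = 24/35.
Sum = Δu · [f(13/6) + f(3.5) + f(29/6)].
Sum ≈ 3.783681.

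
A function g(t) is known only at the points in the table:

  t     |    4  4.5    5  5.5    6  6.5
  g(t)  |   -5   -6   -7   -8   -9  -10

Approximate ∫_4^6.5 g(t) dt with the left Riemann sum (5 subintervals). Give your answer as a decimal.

-17.5

Δt = 0.5.
Sum = 0.5·[(-5) + (-6) + (-7) + (-8) + (-9)] = -17.5.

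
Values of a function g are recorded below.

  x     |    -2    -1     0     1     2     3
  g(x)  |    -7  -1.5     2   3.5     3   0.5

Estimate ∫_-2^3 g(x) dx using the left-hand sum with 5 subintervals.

Δx = 1.
Sum = 1·[(-7) + (-1.5) + 2 + 3.5 + 3] = 0.

0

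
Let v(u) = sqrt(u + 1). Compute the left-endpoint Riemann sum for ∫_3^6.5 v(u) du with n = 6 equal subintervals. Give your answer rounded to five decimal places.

Δu = (6.5 − 3)/6 = 7/12.
Left endpoints: 3, 43/12, 25/6, 4.75, 16/3, 71/12.
v(3) ≈ 2.00000, v(43/12) ≈ 2.14087, v(25/6) ≈ 2.27303, v(4.75) ≈ 2.39792, v(16/3) ≈ 2.51661, v(71/12) ≈ 2.62996.
Sum = Δu · [v(3) + v(43/12) + v(25/6) + ...].
Sum ≈ 8.14239.

8.14239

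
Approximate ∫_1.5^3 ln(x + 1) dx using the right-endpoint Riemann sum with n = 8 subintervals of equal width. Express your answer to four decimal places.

Δx = (3 − 1.5)/8 = 0.1875.
Right endpoints: 1.6875, 1.875, 2.0625, 2.25, 2.4375, 2.625, 2.8125, 3.
f(1.6875) ≈ 0.9886, f(1.875) ≈ 1.0561, f(2.0625) ≈ 1.1192, f(2.25) ≈ 1.1787, f(2.4375) ≈ 1.2347, f(2.625) ≈ 1.2879, f(2.8125) ≈ 1.3383, f(3) ≈ 1.3863.
Sum = Δx · [f(1.6875) + f(1.875) + f(2.0625) + ...].
Sum ≈ 1.7981.

1.7981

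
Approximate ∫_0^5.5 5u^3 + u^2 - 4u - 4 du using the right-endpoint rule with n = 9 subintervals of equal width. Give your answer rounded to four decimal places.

Δu = (5.5 − 0)/9 = 11/18.
Right endpoints: 11/18, 11/9, 11/6, 22/9, 55/18, 11/3, 77/18, 44/9, 5.5.
f(11/18) = -28751/5832, f(11/9) = 1264/729, f(11/6) = 4933/216, f(22/9) = 47552/729, f(55/18) = 791717/5832, f(11/3) = 6514/27, f(77/18) = 2266267/5832, f(44/9) = 426172/729, f(5.5) = 836.125.
Sum = Δu · [f(11/18) + f(11/9) + f(11/6) + ...].
Sum ≈ 1387.9550.

1387.9550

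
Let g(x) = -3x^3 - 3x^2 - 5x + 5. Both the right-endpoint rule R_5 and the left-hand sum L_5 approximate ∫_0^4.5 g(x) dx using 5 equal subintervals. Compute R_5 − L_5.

-320.9625

R_5 = -601.4025.
L_5 = -280.44.
R_5 − L_5 = -320.9625.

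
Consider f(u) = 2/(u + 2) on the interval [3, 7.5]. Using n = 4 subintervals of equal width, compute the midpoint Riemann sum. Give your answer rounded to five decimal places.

Δu = (7.5 − 3)/4 = 1.125.
Midpoints: 3.5625, 4.6875, 5.8125, 6.9375.
f(3.5625) = 32/89, f(4.6875) = 32/107, f(5.8125) = 0.256, f(6.9375) = 32/143.
Sum = Δu · [f(3.5625) + f(4.6875) + f(5.8125) + f(6.9375)].
Sum ≈ 1.28069.

1.28069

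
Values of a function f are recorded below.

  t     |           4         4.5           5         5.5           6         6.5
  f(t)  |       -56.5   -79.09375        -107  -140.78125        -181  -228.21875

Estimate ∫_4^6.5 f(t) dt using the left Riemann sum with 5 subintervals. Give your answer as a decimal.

-282.1875

Δt = 0.5.
Sum = 0.5·[(-56.5) + (-79.09375) + (-107) + (-140.78125) + (-181)] = -282.1875.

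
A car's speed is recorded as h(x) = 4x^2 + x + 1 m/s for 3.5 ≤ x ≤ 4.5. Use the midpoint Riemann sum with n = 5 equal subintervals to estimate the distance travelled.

69.32

Δx = (4.5 − 3.5)/5 = 0.2.
Midpoints: 3.6, 3.8, 4, 4.2, 4.4.
h(3.6) = 56.44, h(3.8) = 62.56, h(4) = 69, h(4.2) = 75.76, h(4.4) = 82.84.
Sum = Δx · [h(3.6) + h(3.8) + h(4) + h(4.2) + h(4.4)].
Sum = 69.32.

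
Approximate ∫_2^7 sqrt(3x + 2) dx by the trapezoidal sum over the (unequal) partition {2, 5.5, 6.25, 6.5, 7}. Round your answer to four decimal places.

19.3051

Subinterval widths: 3.5, 0.75, 0.25, 0.5.
f(2) ≈ 2.8284, f(5.5) ≈ 4.3012, f(6.25) ≈ 4.5552, f(6.5) ≈ 4.6368, f(7) ≈ 4.7958.
On each subinterval the trapezoid contributes (Δx_i/2)·[f(x_{i-1}) + f(x_i)].
Sum ≈ 19.3051.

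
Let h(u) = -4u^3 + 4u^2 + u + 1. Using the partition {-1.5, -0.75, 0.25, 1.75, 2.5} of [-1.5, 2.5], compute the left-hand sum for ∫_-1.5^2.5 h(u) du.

Subinterval widths: 0.75, 1, 1.5, 0.75.
Left endpoints: -1.5, -0.75, 0.25, 1.75.
h(-1.5) = 22, h(-0.75) = 4.1875, h(0.25) = 1.4375, h(1.75) = -6.4375.
Sum = Σ Δu_i · h(u_i).
Sum = 18.015625.

18.015625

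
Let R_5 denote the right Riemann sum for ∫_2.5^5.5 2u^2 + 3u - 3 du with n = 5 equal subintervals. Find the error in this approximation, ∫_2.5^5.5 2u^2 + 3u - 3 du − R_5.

-17.46

Exact integral: ∫_2.5^5.5 f(u) du = 127.5.
R_5 = 144.96.
Error = 127.5 − 144.96 = -17.46.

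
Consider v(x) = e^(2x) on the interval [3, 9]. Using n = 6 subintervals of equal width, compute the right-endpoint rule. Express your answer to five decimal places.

Δx = (9 − 3)/6 = 1.
Right endpoints: 4, 5, 6, 7, 8, 9.
v(4) ≈ 2980.95799, v(5) ≈ 22026.46579, v(6) ≈ 162754.79142, v(7) ≈ 1202604.28416, v(8) ≈ 8886110.52051, v(9) ≈ 65659969.13733.
Sum = Δx · [v(4) + v(5) + v(6) + ...].
Sum ≈ 75936446.15720.

75936446.15720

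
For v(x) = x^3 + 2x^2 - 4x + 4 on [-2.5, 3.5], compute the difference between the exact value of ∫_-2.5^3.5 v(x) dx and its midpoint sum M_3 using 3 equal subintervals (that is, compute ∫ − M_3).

Exact integral: ∫_-2.5^3.5 v(x) dx = 78.75.
M_3 = 71.75.
Error = 78.75 − 71.75 = 7.

7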